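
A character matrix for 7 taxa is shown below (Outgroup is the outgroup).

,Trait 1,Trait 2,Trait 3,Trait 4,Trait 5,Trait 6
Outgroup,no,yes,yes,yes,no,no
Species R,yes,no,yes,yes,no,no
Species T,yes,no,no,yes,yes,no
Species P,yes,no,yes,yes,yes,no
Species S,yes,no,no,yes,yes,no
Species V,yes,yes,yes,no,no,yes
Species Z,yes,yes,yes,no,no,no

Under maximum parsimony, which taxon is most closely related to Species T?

Species S

Character polarity is set by the outgroup: the derived state is whichever differs from the outgroup's state, so for Trait 2, Trait 3, Trait 4 the derived state is 'no', and for the remaining characters it is 'yes'.
Trait 1 (derived state 'yes') is shared by all ingroup taxa — unites the whole ingroup.
Trait 2: derived state 'no' in Species P, Species R, Species S, and Species T only — synapomorphy for {Species P, Species R, Species S, Species T}.
Only Species S and Species T show the derived state 'no' for Trait 3, supporting them as a clade.
Only Species V and Species Z show the derived state 'no' for Trait 4, supporting them as a clade.
Only Species P, Species S, and Species T show the derived state 'yes' for Trait 5, supporting them as a clade.
Trait 6: derived state 'yes' in Species V only — an autapomorphy, so it tells us nothing about relationships among taxa.
Most parsimonious ingroup topology: ((Species R,((Species T,Species S),Species P)),(Species V,Species Z)).
Species T and Species S form a cherry on this tree, so they are sister taxa.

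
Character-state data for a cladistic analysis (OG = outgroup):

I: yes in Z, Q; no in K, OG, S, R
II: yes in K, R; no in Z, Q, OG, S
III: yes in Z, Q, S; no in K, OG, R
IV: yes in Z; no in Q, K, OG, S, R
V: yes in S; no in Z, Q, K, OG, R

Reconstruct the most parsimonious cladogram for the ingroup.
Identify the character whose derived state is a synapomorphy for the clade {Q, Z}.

The outgroup has state 'no' for every character, so 'yes' is the derived state throughout.
I: derived state 'yes' in Q and Z only — synapomorphy for {Q, Z}.
II: derived state 'yes' in K and R only — synapomorphy for {K, R}.
III: derived state 'yes' in Q, S, and Z only — synapomorphy for {Q, S, Z}.
IV: derived state 'yes' in Z only — an autapomorphy, so it tells us nothing about relationships among taxa.
V (derived state 'yes') is unique to S (autapomorphy; uninformative for grouping).
Most parsimonious ingroup topology: ((R,K),((Z,Q),S)).
The clade {Q, Z} is supported by I: its derived state 'yes' occurs in exactly those taxa and in no other taxon (including the outgroup).

I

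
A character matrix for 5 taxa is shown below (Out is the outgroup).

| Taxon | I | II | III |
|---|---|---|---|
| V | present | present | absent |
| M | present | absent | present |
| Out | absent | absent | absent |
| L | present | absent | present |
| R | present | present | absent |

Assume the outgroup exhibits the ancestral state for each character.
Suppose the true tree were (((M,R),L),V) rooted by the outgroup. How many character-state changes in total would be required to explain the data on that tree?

5

Map each character onto (((M,R),L),V) (rooted by Out) and count the minimum state changes it requires (Fitch parsimony):
I: 1; II: 2; III: 2.
Total tree length = 5.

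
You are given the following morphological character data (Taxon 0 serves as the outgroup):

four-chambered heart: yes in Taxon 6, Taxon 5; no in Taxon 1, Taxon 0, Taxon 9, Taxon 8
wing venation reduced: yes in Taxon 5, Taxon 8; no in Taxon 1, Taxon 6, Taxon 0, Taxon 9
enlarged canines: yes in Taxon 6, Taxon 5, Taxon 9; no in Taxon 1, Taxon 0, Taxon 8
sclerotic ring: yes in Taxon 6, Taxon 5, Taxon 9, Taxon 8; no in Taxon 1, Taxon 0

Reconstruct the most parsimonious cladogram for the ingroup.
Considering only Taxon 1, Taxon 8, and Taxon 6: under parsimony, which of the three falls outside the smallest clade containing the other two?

Taxon 1

The outgroup has state 'no' for every character, so 'yes' is the derived state throughout.
four-chambered heart: derived state 'yes' in Taxon 5 and Taxon 6 only — synapomorphy for {Taxon 5, Taxon 6}.
wing venation reduced (state 'yes') occurs in Taxon 5 and Taxon 8 but conflicts with the nesting implied by the other characters — most parsimoniously interpreted as homoplasy.
enlarged canines (derived state 'yes') is shared by Taxon 5, Taxon 6, and Taxon 9 — a synapomorphy uniting that clade.
sclerotic ring: derived state 'yes' in Taxon 5, Taxon 6, Taxon 8, and Taxon 9 only — synapomorphy for {Taxon 5, Taxon 6, Taxon 8, Taxon 9}.
Most parsimonious ingroup topology: (Taxon 1,(Taxon 8,((Taxon 5,Taxon 6),Taxon 9))).
Taxon 6 and Taxon 8 share a more recent common ancestor with each other than either does with Taxon 1, so Taxon 1 is the least closely related of the three.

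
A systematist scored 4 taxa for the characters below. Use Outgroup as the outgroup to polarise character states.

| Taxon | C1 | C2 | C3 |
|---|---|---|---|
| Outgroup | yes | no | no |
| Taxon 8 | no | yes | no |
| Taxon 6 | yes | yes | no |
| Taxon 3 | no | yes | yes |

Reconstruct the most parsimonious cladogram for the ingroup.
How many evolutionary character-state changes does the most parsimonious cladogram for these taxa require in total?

3

Character polarity is set by the outgroup: the derived state is whichever differs from the outgroup's state, so for C1 the derived state is 'no', and for the remaining characters it is 'yes'.
Only Taxon 3 and Taxon 8 show the derived state 'no' for C1, supporting them as a clade.
C2 (derived state 'yes') is shared by all ingroup taxa — unites the whole ingroup.
C3 (derived state 'yes') is unique to Taxon 3 (autapomorphy; uninformative for grouping).
Most parsimonious ingroup topology: ((Taxon 8,Taxon 3),Taxon 6).
Changes per character on this tree: C1: 1; C2: 1; C3: 1.
Total = 3.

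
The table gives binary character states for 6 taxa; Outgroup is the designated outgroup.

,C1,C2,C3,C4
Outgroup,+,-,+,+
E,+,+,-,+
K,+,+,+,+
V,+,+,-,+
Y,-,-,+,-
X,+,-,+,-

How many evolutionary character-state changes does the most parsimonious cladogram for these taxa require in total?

4

Character polarity is set by the outgroup: the derived state is whichever differs from the outgroup's state, so for C1, C3, C4 the derived state is '-', and for the remaining characters it is '+'.
C1 (derived state '-') is unique to Y (autapomorphy; uninformative for grouping).
C2 (derived state '+') is shared by E, K, and V — a synapomorphy uniting that clade.
C3: derived state '-' in E and V only — synapomorphy for {E, V}.
Only X and Y show the derived state '-' for C4, supporting them as a clade.
Most parsimonious ingroup topology: (((E,V),K),(Y,X)).
Changes per character on this tree: C1: 1; C2: 1; C3: 1; C4: 1.
Total = 4.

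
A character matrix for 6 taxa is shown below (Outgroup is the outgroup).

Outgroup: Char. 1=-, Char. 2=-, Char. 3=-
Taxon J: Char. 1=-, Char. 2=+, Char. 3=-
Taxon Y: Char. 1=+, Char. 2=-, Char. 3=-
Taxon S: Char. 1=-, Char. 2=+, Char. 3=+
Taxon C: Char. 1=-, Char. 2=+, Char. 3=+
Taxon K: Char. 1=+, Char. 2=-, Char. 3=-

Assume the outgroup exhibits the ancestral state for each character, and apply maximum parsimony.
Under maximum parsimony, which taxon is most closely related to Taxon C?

The outgroup has state '-' for every character, so '+' is the derived state throughout.
Char. 1 (derived state '+') is shared by Taxon K and Taxon Y — a synapomorphy uniting that clade.
Only Taxon C, Taxon J, and Taxon S show the derived state '+' for Char. 2, supporting them as a clade.
Char. 3 (derived state '+') is shared by Taxon C and Taxon S — a synapomorphy uniting that clade.
Most parsimonious ingroup topology: ((Taxon J,(Taxon S,Taxon C)),(Taxon Y,Taxon K)).
Taxon C and Taxon S form a cherry on this tree, so they are sister taxa.

Taxon S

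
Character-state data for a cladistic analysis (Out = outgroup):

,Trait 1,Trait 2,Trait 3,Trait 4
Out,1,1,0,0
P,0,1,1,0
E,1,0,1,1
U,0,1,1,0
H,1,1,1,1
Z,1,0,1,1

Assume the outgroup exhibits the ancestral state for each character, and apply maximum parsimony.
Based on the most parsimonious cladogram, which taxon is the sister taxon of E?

Character polarity is set by the outgroup: the derived state is whichever differs from the outgroup's state, so for Trait 1, Trait 2 the derived state is '0', and for the remaining characters it is '1'.
Only P and U show the derived state '0' for Trait 1, supporting them as a clade.
Trait 2 (derived state '0') is shared by E and Z — a synapomorphy uniting that clade.
Trait 3 (derived state '1') is shared by all ingroup taxa — unites the whole ingroup.
Trait 4 (derived state '1') is shared by E, H, and Z — a synapomorphy uniting that clade.
Most parsimonious ingroup topology: ((P,U),((E,Z),H)).
E and Z form a cherry on this tree, so they are sister taxa.

Z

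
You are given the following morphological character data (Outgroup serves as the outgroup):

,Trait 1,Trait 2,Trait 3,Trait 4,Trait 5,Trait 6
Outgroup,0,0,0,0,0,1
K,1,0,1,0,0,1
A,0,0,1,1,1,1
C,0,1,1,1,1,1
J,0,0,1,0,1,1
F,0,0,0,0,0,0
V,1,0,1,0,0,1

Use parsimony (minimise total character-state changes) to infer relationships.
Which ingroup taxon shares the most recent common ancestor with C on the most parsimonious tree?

Character polarity is set by the outgroup: the derived state is whichever differs from the outgroup's state, so for Trait 6 the derived state is '0', and for the remaining characters it is '1'.
Trait 1: derived state '1' in K and V only — synapomorphy for {K, V}.
Trait 2: derived state '1' in C only — an autapomorphy, so it tells us nothing about relationships among taxa.
Trait 3 (derived state '1') is shared by A, C, J, K, and V — a synapomorphy uniting that clade.
Only A and C show the derived state '1' for Trait 4, supporting them as a clade.
Trait 5 (derived state '1') is shared by A, C, and J — a synapomorphy uniting that clade.
Trait 6: derived state '0' in F only — an autapomorphy, so it tells us nothing about relationships among taxa.
Most parsimonious ingroup topology: (((K,V),((A,C),J)),F).
C and A form a cherry on this tree, so they are sister taxa.

A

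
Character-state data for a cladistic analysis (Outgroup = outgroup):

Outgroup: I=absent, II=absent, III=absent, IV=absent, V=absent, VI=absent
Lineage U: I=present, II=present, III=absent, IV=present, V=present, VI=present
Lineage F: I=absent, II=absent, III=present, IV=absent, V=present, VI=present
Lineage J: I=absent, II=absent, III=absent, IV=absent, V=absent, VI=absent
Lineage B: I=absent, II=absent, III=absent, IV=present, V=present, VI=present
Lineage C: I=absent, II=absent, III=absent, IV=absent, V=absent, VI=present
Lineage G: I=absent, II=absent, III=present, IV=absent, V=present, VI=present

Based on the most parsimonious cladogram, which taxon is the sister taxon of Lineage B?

The outgroup has state 'absent' for every character, so 'present' is the derived state throughout.
I: derived state 'present' in Lineage U only — an autapomorphy, so it tells us nothing about relationships among taxa.
II: derived state 'present' in Lineage U only — an autapomorphy, so it tells us nothing about relationships among taxa.
III: derived state 'present' in Lineage F and Lineage G only — synapomorphy for {Lineage F, Lineage G}.
IV: derived state 'present' in Lineage B and Lineage U only — synapomorphy for {Lineage B, Lineage U}.
V: derived state 'present' in Lineage B, Lineage F, Lineage G, and Lineage U only — synapomorphy for {Lineage B, Lineage F, Lineage G, Lineage U}.
VI: derived state 'present' in Lineage B, Lineage C, Lineage F, Lineage G, and Lineage U only — synapomorphy for {Lineage B, Lineage C, Lineage F, Lineage G, Lineage U}.
Most parsimonious ingroup topology: ((((Lineage U,Lineage B),(Lineage F,Lineage G)),Lineage C),Lineage J).
Lineage B and Lineage U form a cherry on this tree, so they are sister taxa.

Lineage U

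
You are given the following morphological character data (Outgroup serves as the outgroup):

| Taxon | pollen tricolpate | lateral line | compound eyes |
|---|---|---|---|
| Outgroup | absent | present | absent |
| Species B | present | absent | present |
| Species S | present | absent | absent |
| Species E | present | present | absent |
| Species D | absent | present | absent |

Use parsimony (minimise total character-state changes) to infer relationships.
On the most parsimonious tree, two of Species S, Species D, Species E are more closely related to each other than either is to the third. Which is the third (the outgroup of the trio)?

Species D

Character polarity is set by the outgroup: the derived state is whichever differs from the outgroup's state, so for lateral line the derived state is 'absent', and for the remaining characters it is 'present'.
Only Species B, Species E, and Species S show the derived state 'present' for pollen tricolpate, supporting them as a clade.
Only Species B and Species S show the derived state 'absent' for lateral line, supporting them as a clade.
compound eyes (derived state 'present') is unique to Species B (autapomorphy; uninformative for grouping).
Most parsimonious ingroup topology: (((Species B,Species S),Species E),Species D).
Species E and Species S share a more recent common ancestor with each other than either does with Species D, so Species D is the least closely related of the three.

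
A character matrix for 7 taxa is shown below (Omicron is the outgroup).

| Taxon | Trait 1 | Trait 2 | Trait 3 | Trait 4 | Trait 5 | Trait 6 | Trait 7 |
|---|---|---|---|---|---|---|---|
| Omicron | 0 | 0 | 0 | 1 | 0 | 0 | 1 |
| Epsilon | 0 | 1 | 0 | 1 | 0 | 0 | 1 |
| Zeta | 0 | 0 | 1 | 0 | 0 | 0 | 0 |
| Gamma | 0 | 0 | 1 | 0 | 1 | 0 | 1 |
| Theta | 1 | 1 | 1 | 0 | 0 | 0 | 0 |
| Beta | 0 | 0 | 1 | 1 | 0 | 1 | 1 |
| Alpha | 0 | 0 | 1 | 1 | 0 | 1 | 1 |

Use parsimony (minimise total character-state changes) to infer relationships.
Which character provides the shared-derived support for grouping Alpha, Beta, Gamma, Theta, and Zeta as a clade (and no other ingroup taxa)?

Trait 3

Character polarity is set by the outgroup: the derived state is whichever differs from the outgroup's state, so for Trait 4, Trait 7 the derived state is '0', and for the remaining characters it is '1'.
Trait 1 (derived state '1') is unique to Theta (autapomorphy; uninformative for grouping).
Trait 2 groups Epsilon and Theta, which is incompatible with the clades supported by the remaining characters; treating it as convergent (homoplasy) costs fewer steps than any alternative tree.
Only Alpha, Beta, Gamma, Theta, and Zeta show the derived state '1' for Trait 3, supporting them as a clade.
Trait 4: derived state '0' in Gamma, Theta, and Zeta only — synapomorphy for {Gamma, Theta, Zeta}.
Trait 5 (derived state '1') is unique to Gamma (autapomorphy; uninformative for grouping).
Only Alpha and Beta show the derived state '1' for Trait 6, supporting them as a clade.
Only Theta and Zeta show the derived state '0' for Trait 7, supporting them as a clade.
Most parsimonious ingroup topology: (Epsilon,(((Zeta,Theta),Gamma),(Beta,Alpha))).
The clade {Alpha, Beta, Gamma, Theta, Zeta} is supported by Trait 3: its derived state '1' occurs in exactly those taxa and in no other taxon (including the outgroup).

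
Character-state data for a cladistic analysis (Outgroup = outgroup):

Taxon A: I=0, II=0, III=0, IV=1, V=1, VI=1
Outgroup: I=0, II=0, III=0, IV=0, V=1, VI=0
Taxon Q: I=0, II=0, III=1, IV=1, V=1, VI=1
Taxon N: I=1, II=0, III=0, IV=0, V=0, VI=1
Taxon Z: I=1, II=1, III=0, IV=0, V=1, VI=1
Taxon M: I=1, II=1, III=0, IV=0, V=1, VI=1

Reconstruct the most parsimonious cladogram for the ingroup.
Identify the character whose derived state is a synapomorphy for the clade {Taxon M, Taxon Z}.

Character polarity is set by the outgroup: the derived state is whichever differs from the outgroup's state, so for V the derived state is '0', and for the remaining characters it is '1'.
I (derived state '1') is shared by Taxon M, Taxon N, and Taxon Z — a synapomorphy uniting that clade.
II: derived state '1' in Taxon M and Taxon Z only — synapomorphy for {Taxon M, Taxon Z}.
III (derived state '1') is unique to Taxon Q (autapomorphy; uninformative for grouping).
Only Taxon A and Taxon Q show the derived state '1' for IV, supporting them as a clade.
V: derived state '0' in Taxon N only — an autapomorphy, so it tells us nothing about relationships among taxa.
VI (derived state '1') is shared by all ingroup taxa — unites the whole ingroup.
Most parsimonious ingroup topology: ((Taxon A,Taxon Q),(Taxon N,(Taxon Z,Taxon M))).
The clade {Taxon M, Taxon Z} is supported by II: its derived state '1' occurs in exactly those taxa and in no other taxon (including the outgroup).

II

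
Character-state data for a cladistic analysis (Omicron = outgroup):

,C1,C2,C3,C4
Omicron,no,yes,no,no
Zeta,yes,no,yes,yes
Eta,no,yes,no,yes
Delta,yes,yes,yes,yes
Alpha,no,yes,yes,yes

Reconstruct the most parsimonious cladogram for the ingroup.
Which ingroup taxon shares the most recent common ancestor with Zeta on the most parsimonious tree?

Character polarity is set by the outgroup: the derived state is whichever differs from the outgroup's state, so for C2 the derived state is 'no', and for the remaining characters it is 'yes'.
C1 (derived state 'yes') is shared by Delta and Zeta — a synapomorphy uniting that clade.
C2 (derived state 'no') is unique to Zeta (autapomorphy; uninformative for grouping).
Only Alpha, Delta, and Zeta show the derived state 'yes' for C3, supporting them as a clade.
All ingroup taxa share the derived state 'yes' for C4; it defines the ingroup but does not resolve relationships within it.
Most parsimonious ingroup topology: (((Zeta,Delta),Alpha),Eta).
Zeta and Delta form a cherry on this tree, so they are sister taxa.

Delta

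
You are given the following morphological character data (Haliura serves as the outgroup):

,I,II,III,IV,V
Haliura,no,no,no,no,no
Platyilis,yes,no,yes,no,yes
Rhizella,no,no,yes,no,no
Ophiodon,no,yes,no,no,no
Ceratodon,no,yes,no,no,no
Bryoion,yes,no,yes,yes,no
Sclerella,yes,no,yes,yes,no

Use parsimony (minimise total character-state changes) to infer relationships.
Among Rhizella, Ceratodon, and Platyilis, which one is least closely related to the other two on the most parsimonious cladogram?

Ceratodon

The outgroup has state 'no' for every character, so 'yes' is the derived state throughout.
I (derived state 'yes') is shared by Bryoion, Platyilis, and Sclerella — a synapomorphy uniting that clade.
II: derived state 'yes' in Ceratodon and Ophiodon only — synapomorphy for {Ceratodon, Ophiodon}.
III: derived state 'yes' in Bryoion, Platyilis, Rhizella, and Sclerella only — synapomorphy for {Bryoion, Platyilis, Rhizella, Sclerella}.
IV (derived state 'yes') is shared by Bryoion and Sclerella — a synapomorphy uniting that clade.
V: derived state 'yes' in Platyilis only — an autapomorphy, so it tells us nothing about relationships among taxa.
Most parsimonious ingroup topology: (((Platyilis,(Bryoion,Sclerella)),Rhizella),(Ophiodon,Ceratodon)).
Rhizella and Platyilis share a more recent common ancestor with each other than either does with Ceratodon, so Ceratodon is the least closely related of the three.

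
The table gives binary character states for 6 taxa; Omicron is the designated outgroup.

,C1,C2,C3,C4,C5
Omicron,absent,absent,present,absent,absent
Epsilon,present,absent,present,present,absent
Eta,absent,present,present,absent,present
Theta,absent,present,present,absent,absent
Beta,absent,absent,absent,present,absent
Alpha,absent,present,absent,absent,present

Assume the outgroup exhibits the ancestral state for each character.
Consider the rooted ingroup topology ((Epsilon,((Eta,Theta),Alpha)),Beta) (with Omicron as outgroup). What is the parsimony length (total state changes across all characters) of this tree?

8

Map each character onto ((Epsilon,((Eta,Theta),Alpha)),Beta) (rooted by Omicron) and count the minimum state changes it requires (Fitch parsimony):
C1: 1; C2: 1; C3: 2; C4: 2; C5: 2.
Total tree length = 8.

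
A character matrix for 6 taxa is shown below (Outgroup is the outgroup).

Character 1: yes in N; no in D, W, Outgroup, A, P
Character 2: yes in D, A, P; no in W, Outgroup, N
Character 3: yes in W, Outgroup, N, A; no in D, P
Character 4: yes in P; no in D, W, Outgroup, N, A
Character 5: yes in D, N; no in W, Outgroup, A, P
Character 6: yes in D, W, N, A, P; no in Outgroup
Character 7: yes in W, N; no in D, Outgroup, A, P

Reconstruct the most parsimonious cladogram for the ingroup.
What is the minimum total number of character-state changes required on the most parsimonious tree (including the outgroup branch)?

Character polarity is set by the outgroup: the derived state is whichever differs from the outgroup's state, so for Character 3 the derived state is 'no', and for the remaining characters it is 'yes'.
Character 1: derived state 'yes' in N only — an autapomorphy, so it tells us nothing about relationships among taxa.
Only A, D, and P show the derived state 'yes' for Character 2, supporting them as a clade.
Only D and P show the derived state 'no' for Character 3, supporting them as a clade.
Character 4: derived state 'yes' in P only — an autapomorphy, so it tells us nothing about relationships among taxa.
Character 5 groups D and N, which is incompatible with the clades supported by the remaining characters; treating it as convergent (homoplasy) costs fewer steps than any alternative tree.
Character 6 (derived state 'yes') is shared by all ingroup taxa — unites the whole ingroup.
Character 7 (derived state 'yes') is shared by N and W — a synapomorphy uniting that clade.
Most parsimonious ingroup topology: ((A,(D,P)),(N,W)).
Changes per character on this tree: Character 1: 1; Character 2: 1; Character 3: 1; Character 4: 1; Character 5: 2; Character 6: 1; Character 7: 1.
Total = 8.

8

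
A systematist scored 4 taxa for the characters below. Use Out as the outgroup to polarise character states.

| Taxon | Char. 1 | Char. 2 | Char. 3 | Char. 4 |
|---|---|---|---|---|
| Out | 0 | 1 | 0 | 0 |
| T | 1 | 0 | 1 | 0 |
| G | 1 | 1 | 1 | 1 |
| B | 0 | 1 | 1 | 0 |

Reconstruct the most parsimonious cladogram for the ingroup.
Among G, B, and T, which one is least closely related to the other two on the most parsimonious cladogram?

B

Character polarity is set by the outgroup: the derived state is whichever differs from the outgroup's state, so for Char. 2 the derived state is '0', and for the remaining characters it is '1'.
Only G and T show the derived state '1' for Char. 1, supporting them as a clade.
Char. 2 (derived state '0') is unique to T (autapomorphy; uninformative for grouping).
All ingroup taxa share the derived state '1' for Char. 3; it defines the ingroup but does not resolve relationships within it.
Char. 4: derived state '1' in G only — an autapomorphy, so it tells us nothing about relationships among taxa.
Most parsimonious ingroup topology: ((T,G),B).
G and T share a more recent common ancestor with each other than either does with B, so B is the least closely related of the three.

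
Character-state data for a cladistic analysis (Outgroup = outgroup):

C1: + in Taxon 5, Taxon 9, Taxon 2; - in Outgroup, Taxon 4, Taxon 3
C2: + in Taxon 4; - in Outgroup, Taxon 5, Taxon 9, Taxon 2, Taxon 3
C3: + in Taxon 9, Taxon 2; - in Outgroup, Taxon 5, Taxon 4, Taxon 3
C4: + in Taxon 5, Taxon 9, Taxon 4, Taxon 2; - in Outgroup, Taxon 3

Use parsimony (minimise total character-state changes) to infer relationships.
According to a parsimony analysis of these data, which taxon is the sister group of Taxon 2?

The outgroup has state '-' for every character, so '+' is the derived state throughout.
Only Taxon 2, Taxon 5, and Taxon 9 show the derived state '+' for C1, supporting them as a clade.
C2: derived state '+' in Taxon 4 only — an autapomorphy, so it tells us nothing about relationships among taxa.
C3 (derived state '+') is shared by Taxon 2 and Taxon 9 — a synapomorphy uniting that clade.
C4 (derived state '+') is shared by Taxon 2, Taxon 4, Taxon 5, and Taxon 9 — a synapomorphy uniting that clade.
Most parsimonious ingroup topology: (((Taxon 5,(Taxon 9,Taxon 2)),Taxon 4),Taxon 3).
Taxon 2 and Taxon 9 form a cherry on this tree, so they are sister taxa.

Taxon 9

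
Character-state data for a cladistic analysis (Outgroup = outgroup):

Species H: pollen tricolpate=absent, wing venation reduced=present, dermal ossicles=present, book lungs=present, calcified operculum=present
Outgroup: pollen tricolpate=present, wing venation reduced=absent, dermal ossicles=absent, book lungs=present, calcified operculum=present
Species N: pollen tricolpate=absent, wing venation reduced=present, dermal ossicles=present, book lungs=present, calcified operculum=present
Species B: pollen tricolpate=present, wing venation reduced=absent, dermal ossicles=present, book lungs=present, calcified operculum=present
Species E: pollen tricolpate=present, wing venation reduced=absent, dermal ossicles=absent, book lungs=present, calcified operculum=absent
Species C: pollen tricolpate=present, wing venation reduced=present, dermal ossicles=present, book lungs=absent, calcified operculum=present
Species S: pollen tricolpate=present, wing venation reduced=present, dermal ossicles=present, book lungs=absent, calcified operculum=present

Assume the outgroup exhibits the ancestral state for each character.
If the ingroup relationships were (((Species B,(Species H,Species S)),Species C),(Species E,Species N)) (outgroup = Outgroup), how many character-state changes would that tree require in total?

Map each character onto (((Species B,(Species H,Species S)),Species C),(Species E,Species N)) (rooted by Outgroup) and count the minimum state changes it requires (Fitch parsimony):
pollen tricolpate: 2; wing venation reduced: 3; dermal ossicles: 2; book lungs: 2; calcified operculum: 1.
Total tree length = 10.

10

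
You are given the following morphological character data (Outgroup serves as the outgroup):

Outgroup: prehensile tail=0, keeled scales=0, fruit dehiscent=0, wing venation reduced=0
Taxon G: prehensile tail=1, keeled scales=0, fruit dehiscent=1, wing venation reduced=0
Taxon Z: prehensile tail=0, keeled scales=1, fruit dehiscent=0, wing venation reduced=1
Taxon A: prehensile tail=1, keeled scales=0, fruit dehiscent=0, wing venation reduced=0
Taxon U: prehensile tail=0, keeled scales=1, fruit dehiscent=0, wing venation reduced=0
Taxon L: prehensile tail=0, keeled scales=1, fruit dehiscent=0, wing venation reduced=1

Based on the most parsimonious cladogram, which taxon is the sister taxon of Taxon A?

Taxon G

The outgroup has state '0' for every character, so '1' is the derived state throughout.
prehensile tail (derived state '1') is shared by Taxon A and Taxon G — a synapomorphy uniting that clade.
Only Taxon L, Taxon U, and Taxon Z show the derived state '1' for keeled scales, supporting them as a clade.
fruit dehiscent (derived state '1') is unique to Taxon G (autapomorphy; uninformative for grouping).
wing venation reduced (derived state '1') is shared by Taxon L and Taxon Z — a synapomorphy uniting that clade.
Most parsimonious ingroup topology: ((Taxon G,Taxon A),((Taxon Z,Taxon L),Taxon U)).
Taxon A and Taxon G form a cherry on this tree, so they are sister taxa.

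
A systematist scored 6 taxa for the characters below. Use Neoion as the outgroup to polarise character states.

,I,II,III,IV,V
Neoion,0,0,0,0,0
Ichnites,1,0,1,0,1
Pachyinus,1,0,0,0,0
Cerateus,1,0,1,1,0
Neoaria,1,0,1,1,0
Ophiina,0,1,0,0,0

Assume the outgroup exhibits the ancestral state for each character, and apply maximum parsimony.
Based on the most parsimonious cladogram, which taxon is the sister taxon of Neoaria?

Cerateus

The outgroup has state '0' for every character, so '1' is the derived state throughout.
I: derived state '1' in Cerateus, Ichnites, Neoaria, and Pachyinus only — synapomorphy for {Cerateus, Ichnites, Neoaria, Pachyinus}.
II (derived state '1') is unique to Ophiina (autapomorphy; uninformative for grouping).
Only Cerateus, Ichnites, and Neoaria show the derived state '1' for III, supporting them as a clade.
IV: derived state '1' in Cerateus and Neoaria only — synapomorphy for {Cerateus, Neoaria}.
V (derived state '1') is unique to Ichnites (autapomorphy; uninformative for grouping).
Most parsimonious ingroup topology: (((Ichnites,(Cerateus,Neoaria)),Pachyinus),Ophiina).
Neoaria and Cerateus form a cherry on this tree, so they are sister taxa.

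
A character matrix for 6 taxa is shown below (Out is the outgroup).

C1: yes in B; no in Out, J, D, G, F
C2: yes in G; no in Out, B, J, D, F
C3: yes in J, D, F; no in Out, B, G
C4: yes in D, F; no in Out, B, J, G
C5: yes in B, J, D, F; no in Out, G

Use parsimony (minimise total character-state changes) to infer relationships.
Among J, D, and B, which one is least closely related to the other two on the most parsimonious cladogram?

B

The outgroup has state 'no' for every character, so 'yes' is the derived state throughout.
C1: derived state 'yes' in B only — an autapomorphy, so it tells us nothing about relationships among taxa.
C2 (derived state 'yes') is unique to G (autapomorphy; uninformative for grouping).
C3: derived state 'yes' in D, F, and J only — synapomorphy for {D, F, J}.
C4: derived state 'yes' in D and F only — synapomorphy for {D, F}.
C5: derived state 'yes' in B, D, F, and J only — synapomorphy for {B, D, F, J}.
Most parsimonious ingroup topology: ((B,(J,(D,F))),G).
J and D share a more recent common ancestor with each other than either does with B, so B is the least closely related of the three.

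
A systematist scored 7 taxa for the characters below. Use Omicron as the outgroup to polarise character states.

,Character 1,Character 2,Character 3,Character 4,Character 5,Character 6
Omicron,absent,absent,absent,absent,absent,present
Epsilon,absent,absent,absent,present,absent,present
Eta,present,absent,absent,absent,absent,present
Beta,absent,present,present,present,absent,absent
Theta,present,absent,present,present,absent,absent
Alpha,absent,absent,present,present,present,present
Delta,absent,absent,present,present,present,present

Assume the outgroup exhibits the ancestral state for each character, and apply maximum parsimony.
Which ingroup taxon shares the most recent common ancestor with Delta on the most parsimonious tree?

Character polarity is set by the outgroup: the derived state is whichever differs from the outgroup's state, so for Character 6 the derived state is 'absent', and for the remaining characters it is 'present'.
Character 1 groups Eta and Theta, which is incompatible with the clades supported by the remaining characters; treating it as convergent (homoplasy) costs fewer steps than any alternative tree.
Character 2: derived state 'present' in Beta only — an autapomorphy, so it tells us nothing about relationships among taxa.
Character 3 (derived state 'present') is shared by Alpha, Beta, Delta, and Theta — a synapomorphy uniting that clade.
Character 4 (derived state 'present') is shared by Alpha, Beta, Delta, Epsilon, and Theta — a synapomorphy uniting that clade.
Character 5: derived state 'present' in Alpha and Delta only — synapomorphy for {Alpha, Delta}.
Character 6 (derived state 'absent') is shared by Beta and Theta — a synapomorphy uniting that clade.
Most parsimonious ingroup topology: ((Epsilon,((Beta,Theta),(Alpha,Delta))),Eta).
Delta and Alpha form a cherry on this tree, so they are sister taxa.

Alpha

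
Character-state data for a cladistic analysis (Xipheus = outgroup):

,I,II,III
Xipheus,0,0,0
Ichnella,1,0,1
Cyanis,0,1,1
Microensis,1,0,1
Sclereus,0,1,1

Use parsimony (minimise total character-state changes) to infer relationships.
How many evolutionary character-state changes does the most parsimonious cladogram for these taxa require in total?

3

The outgroup has state '0' for every character, so '1' is the derived state throughout.
Only Ichnella and Microensis show the derived state '1' for I, supporting them as a clade.
II: derived state '1' in Cyanis and Sclereus only — synapomorphy for {Cyanis, Sclereus}.
III (derived state '1') is shared by all ingroup taxa — unites the whole ingroup.
Most parsimonious ingroup topology: ((Ichnella,Microensis),(Cyanis,Sclereus)).
Changes per character on this tree: I: 1; II: 1; III: 1.
Total = 3.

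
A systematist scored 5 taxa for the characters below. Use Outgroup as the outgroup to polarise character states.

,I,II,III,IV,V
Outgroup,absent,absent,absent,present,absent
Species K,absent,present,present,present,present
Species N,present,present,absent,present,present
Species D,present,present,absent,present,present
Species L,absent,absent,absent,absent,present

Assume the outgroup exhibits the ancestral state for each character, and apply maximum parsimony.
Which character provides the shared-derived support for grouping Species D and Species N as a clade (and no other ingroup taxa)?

I

Character polarity is set by the outgroup: the derived state is whichever differs from the outgroup's state, so for IV the derived state is 'absent', and for the remaining characters it is 'present'.
I: derived state 'present' in Species D and Species N only — synapomorphy for {Species D, Species N}.
II (derived state 'present') is shared by Species D, Species K, and Species N — a synapomorphy uniting that clade.
III (derived state 'present') is unique to Species K (autapomorphy; uninformative for grouping).
IV (derived state 'absent') is unique to Species L (autapomorphy; uninformative for grouping).
V (derived state 'present') is shared by all ingroup taxa — unites the whole ingroup.
Most parsimonious ingroup topology: ((Species K,(Species N,Species D)),Species L).
The clade {Species D, Species N} is supported by I: its derived state 'present' occurs in exactly those taxa and in no other taxon (including the outgroup).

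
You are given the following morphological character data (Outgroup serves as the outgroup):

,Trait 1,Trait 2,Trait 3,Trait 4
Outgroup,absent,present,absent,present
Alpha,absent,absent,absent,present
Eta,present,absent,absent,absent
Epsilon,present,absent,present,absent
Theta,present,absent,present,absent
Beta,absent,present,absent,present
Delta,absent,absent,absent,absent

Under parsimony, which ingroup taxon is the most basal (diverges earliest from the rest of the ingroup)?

Beta

Character polarity is set by the outgroup: the derived state is whichever differs from the outgroup's state, so for Trait 2, Trait 4 the derived state is 'absent', and for the remaining characters it is 'present'.
Trait 1: derived state 'present' in Epsilon, Eta, and Theta only — synapomorphy for {Epsilon, Eta, Theta}.
Trait 2: derived state 'absent' in Alpha, Delta, Epsilon, Eta, and Theta only — synapomorphy for {Alpha, Delta, Epsilon, Eta, Theta}.
Trait 3 (derived state 'present') is shared by Epsilon and Theta — a synapomorphy uniting that clade.
Trait 4: derived state 'absent' in Delta, Epsilon, Eta, and Theta only — synapomorphy for {Delta, Epsilon, Eta, Theta}.
Most parsimonious ingroup topology: ((Alpha,((Eta,(Epsilon,Theta)),Delta)),Beta).
Beta is sister to the clade containing all other ingroup taxa, so it is the earliest-diverging (most basal) ingroup lineage.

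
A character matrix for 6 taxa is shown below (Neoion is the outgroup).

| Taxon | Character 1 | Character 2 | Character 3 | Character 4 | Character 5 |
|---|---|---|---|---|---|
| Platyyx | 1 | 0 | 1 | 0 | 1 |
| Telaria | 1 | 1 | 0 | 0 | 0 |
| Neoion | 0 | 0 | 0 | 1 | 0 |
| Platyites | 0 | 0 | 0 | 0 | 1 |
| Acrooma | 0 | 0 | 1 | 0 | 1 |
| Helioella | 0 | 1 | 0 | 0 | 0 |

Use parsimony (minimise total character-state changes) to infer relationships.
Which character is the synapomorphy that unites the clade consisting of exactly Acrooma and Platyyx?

Character polarity is set by the outgroup: the derived state is whichever differs from the outgroup's state, so for Character 4 the derived state is '0', and for the remaining characters it is '1'.
Character 1 (state '1') occurs in Platyyx and Telaria but conflicts with the nesting implied by the other characters — most parsimoniously interpreted as homoplasy.
Character 2 (derived state '1') is shared by Helioella and Telaria — a synapomorphy uniting that clade.
Character 3 (derived state '1') is shared by Acrooma and Platyyx — a synapomorphy uniting that clade.
Character 4 (derived state '0') is shared by all ingroup taxa — unites the whole ingroup.
Character 5 (derived state '1') is shared by Acrooma, Platyites, and Platyyx — a synapomorphy uniting that clade.
Most parsimonious ingroup topology: ((Telaria,Helioella),((Acrooma,Platyyx),Platyites)).
The clade {Acrooma, Platyyx} is supported by Character 3: its derived state '1' occurs in exactly those taxa and in no other taxon (including the outgroup).

Character 3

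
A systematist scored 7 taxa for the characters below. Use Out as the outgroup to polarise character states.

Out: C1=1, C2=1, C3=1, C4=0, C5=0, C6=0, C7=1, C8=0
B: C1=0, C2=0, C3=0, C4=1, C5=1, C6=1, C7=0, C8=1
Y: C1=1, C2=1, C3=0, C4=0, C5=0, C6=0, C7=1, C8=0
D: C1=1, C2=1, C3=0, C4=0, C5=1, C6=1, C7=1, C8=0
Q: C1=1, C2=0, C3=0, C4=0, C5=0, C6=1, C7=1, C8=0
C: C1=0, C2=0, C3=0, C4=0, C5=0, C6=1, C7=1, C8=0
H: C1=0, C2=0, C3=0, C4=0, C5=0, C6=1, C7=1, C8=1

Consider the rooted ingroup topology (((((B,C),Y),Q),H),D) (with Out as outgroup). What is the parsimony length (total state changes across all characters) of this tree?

Map each character onto (((((B,C),Y),Q),H),D) (rooted by Out) and count the minimum state changes it requires (Fitch parsimony):
C1: 2; C2: 2; C3: 1; C4: 1; C5: 2; C6: 2; C7: 1; C8: 2.
Total tree length = 13.

13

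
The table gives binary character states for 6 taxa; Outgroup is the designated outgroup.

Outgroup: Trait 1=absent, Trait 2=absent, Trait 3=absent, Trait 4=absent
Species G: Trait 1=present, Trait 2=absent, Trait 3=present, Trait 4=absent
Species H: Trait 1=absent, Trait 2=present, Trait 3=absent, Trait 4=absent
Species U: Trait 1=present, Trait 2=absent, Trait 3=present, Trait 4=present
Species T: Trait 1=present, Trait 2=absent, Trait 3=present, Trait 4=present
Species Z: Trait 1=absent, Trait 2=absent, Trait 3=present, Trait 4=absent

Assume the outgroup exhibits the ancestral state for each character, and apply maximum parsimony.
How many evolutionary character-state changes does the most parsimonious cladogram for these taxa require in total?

4

The outgroup has state 'absent' for every character, so 'present' is the derived state throughout.
Trait 1 (derived state 'present') is shared by Species G, Species T, and Species U — a synapomorphy uniting that clade.
Trait 2: derived state 'present' in Species H only — an autapomorphy, so it tells us nothing about relationships among taxa.
Trait 3 (derived state 'present') is shared by Species G, Species T, Species U, and Species Z — a synapomorphy uniting that clade.
Only Species T and Species U show the derived state 'present' for Trait 4, supporting them as a clade.
Most parsimonious ingroup topology: (((Species G,(Species U,Species T)),Species Z),Species H).
Changes per character on this tree: Trait 1: 1; Trait 2: 1; Trait 3: 1; Trait 4: 1.
Total = 4.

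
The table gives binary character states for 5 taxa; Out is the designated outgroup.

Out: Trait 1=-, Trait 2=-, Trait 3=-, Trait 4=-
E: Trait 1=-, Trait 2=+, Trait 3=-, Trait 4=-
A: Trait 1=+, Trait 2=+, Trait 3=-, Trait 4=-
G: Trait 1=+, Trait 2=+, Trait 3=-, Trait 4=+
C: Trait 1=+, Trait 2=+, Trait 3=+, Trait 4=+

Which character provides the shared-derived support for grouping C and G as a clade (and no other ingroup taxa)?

Trait 4

The outgroup has state '-' for every character, so '+' is the derived state throughout.
Trait 1: derived state '+' in A, C, and G only — synapomorphy for {A, C, G}.
All ingroup taxa share the derived state '+' for Trait 2; it defines the ingroup but does not resolve relationships within it.
Trait 3: derived state '+' in C only — an autapomorphy, so it tells us nothing about relationships among taxa.
Trait 4 (derived state '+') is shared by C and G — a synapomorphy uniting that clade.
Most parsimonious ingroup topology: (E,(A,(G,C))).
The clade {C, G} is supported by Trait 4: its derived state '+' occurs in exactly those taxa and in no other taxon (including the outgroup).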